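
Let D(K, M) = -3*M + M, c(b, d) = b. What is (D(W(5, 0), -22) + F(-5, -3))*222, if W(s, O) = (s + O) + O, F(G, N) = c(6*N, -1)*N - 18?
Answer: 17760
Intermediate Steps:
F(G, N) = -18 + 6*N² (F(G, N) = (6*N)*N - 18 = 6*N² - 18 = -18 + 6*N²)
W(s, O) = s + 2*O (W(s, O) = (O + s) + O = s + 2*O)
D(K, M) = -2*M
(D(W(5, 0), -22) + F(-5, -3))*222 = (-2*(-22) + (-18 + 6*(-3)²))*222 = (44 + (-18 + 6*9))*222 = (44 + (-18 + 54))*222 = (44 + 36)*222 = 80*222 = 17760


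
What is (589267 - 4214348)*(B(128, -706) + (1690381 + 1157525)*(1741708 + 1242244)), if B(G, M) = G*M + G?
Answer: -30805991678427856032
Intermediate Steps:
B(G, M) = G + G*M
(589267 - 4214348)*(B(128, -706) + (1690381 + 1157525)*(1741708 + 1242244)) = (589267 - 4214348)*(128*(1 - 706) + (1690381 + 1157525)*(1741708 + 1242244)) = -3625081*(128*(-705) + 2847906*2983952) = -3625081*(-90240 + 8498014804512) = -3625081*8498014714272 = -30805991678427856032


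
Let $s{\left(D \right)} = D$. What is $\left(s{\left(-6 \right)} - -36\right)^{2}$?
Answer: $900$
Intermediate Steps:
$\left(s{\left(-6 \right)} - -36\right)^{2} = \left(-6 - -36\right)^{2} = \left(-6 + \left(-35 + 71\right)\right)^{2} = \left(-6 + 36\right)^{2} = 30^{2} = 900$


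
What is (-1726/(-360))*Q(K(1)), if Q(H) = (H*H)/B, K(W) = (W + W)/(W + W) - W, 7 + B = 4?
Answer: 0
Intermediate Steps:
B = -3 (B = -7 + 4 = -3)
K(W) = 1 - W (K(W) = (2*W)/((2*W)) - W = (2*W)*(1/(2*W)) - W = 1 - W)
Q(H) = -H²/3 (Q(H) = (H*H)/(-3) = H²*(-⅓) = -H²/3)
(-1726/(-360))*Q(K(1)) = (-1726/(-360))*(-(1 - 1*1)²/3) = (-1726*(-1/360))*(-(1 - 1)²/3) = 863*(-⅓*0²)/180 = 863*(-⅓*0)/180 = (863/180)*0 = 0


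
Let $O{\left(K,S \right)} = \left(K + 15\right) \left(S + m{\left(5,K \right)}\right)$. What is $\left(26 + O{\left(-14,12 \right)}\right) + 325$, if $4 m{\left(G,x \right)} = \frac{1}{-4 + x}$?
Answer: $\frac{26135}{72} \approx 362.99$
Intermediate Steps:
$m{\left(G,x \right)} = \frac{1}{4 \left(-4 + x\right)}$
$O{\left(K,S \right)} = \left(15 + K\right) \left(S + \frac{1}{4 \left(-4 + K\right)}\right)$ ($O{\left(K,S \right)} = \left(K + 15\right) \left(S + \frac{1}{4 \left(-4 + K\right)}\right) = \left(15 + K\right) \left(S + \frac{1}{4 \left(-4 + K\right)}\right)$)
$\left(26 + O{\left(-14,12 \right)}\right) + 325 = \left(26 + \frac{15 - 14 + 4 \cdot 12 \left(-4 - 14\right) \left(15 - 14\right)}{4 \left(-4 - 14\right)}\right) + 325 = \left(26 + \frac{15 - 14 + 4 \cdot 12 \left(-18\right) 1}{4 \left(-18\right)}\right) + 325 = \left(26 + \frac{1}{4} \left(- \frac{1}{18}\right) \left(15 - 14 - 864\right)\right) + 325 = \left(26 + \frac{1}{4} \left(- \frac{1}{18}\right) \left(-863\right)\right) + 325 = \left(26 + \frac{863}{72}\right) + 325 = \frac{2735}{72} + 325 = \frac{26135}{72}$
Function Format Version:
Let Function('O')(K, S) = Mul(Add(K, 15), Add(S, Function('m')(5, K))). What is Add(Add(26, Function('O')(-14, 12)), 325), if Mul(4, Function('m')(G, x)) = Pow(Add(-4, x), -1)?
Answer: Rational(26135, 72) ≈ 362.99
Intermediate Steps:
Function('m')(G, x) = Mul(Rational(1, 4), Pow(Add(-4, x), -1))
Function('O')(K, S) = Mul(Add(15, K), Add(S, Mul(Rational(1, 4), Pow(Add(-4, K), -1)))) (Function('O')(K, S) = Mul(Add(K, 15), Add(S, Mul(Rational(1, 4), Pow(Add(-4, K), -1)))) = Mul(Add(15, K), Add(S, Mul(Rational(1, 4), Pow(Add(-4, K), -1)))))
Add(Add(26, Function('O')(-14, 12)), 325) = Add(Add(26, Mul(Rational(1, 4), Pow(Add(-4, -14), -1), Add(15, -14, Mul(4, 12, Add(-4, -14), Add(15, -14))))), 325) = Add(Add(26, Mul(Rational(1, 4), Pow(-18, -1), Add(15, -14, Mul(4, 12, -18, 1)))), 325) = Add(Add(26, Mul(Rational(1, 4), Rational(-1, 18), Add(15, -14, -864))), 325) = Add(Add(26, Mul(Rational(1, 4), Rational(-1, 18), -863)), 325) = Add(Add(26, Rational(863, 72)), 325) = Add(Rational(2735, 72), 325) = Rational(26135, 72)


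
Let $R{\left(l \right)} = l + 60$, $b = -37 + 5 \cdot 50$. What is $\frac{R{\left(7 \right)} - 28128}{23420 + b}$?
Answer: $- \frac{28061}{23633} \approx -1.1874$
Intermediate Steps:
$b = 213$ ($b = -37 + 250 = 213$)
$R{\left(l \right)} = 60 + l$
$\frac{R{\left(7 \right)} - 28128}{23420 + b} = \frac{\left(60 + 7\right) - 28128}{23420 + 213} = \frac{67 - 28128}{23633} = \left(-28061\right) \frac{1}{23633} = - \frac{28061}{23633}$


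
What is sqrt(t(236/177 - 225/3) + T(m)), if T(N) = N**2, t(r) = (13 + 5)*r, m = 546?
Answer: sqrt(296790) ≈ 544.78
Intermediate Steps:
t(r) = 18*r
sqrt(t(236/177 - 225/3) + T(m)) = sqrt(18*(236/177 - 225/3) + 546**2) = sqrt(18*(236*(1/177) - 225*1/3) + 298116) = sqrt(18*(4/3 - 75) + 298116) = sqrt(18*(-221/3) + 298116) = sqrt(-1326 + 298116) = sqrt(296790)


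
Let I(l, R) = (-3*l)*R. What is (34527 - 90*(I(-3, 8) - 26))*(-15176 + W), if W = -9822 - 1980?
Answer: -819780486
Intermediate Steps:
I(l, R) = -3*R*l
W = -11802
(34527 - 90*(I(-3, 8) - 26))*(-15176 + W) = (34527 - 90*(-3*8*(-3) - 26))*(-15176 - 11802) = (34527 - 90*(72 - 26))*(-26978) = (34527 - 90*46)*(-26978) = (34527 - 4140)*(-26978) = 30387*(-26978) = -819780486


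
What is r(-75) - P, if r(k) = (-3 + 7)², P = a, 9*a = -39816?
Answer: 4440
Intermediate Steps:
a = -4424 (a = (⅑)*(-39816) = -4424)
P = -4424
r(k) = 16 (r(k) = 4² = 16)
r(-75) - P = 16 - 1*(-4424) = 16 + 4424 = 4440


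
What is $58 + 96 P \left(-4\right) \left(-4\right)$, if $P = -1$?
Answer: $-1478$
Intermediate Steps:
$58 + 96 P \left(-4\right) \left(-4\right) = 58 + 96 \left(-1\right) \left(-4\right) \left(-4\right) = 58 + 96 \cdot 4 \left(-4\right) = 58 + 96 \left(-16\right) = 58 - 1536 = -1478$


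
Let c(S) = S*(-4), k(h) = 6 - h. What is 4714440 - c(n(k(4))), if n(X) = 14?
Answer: 4714496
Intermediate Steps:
c(S) = -4*S
4714440 - c(n(k(4))) = 4714440 - (-4)*14 = 4714440 - 1*(-56) = 4714440 + 56 = 4714496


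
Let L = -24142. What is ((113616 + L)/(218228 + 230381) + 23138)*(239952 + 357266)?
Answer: 885589362433784/64087 ≈ 1.3819e+10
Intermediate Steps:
((113616 + L)/(218228 + 230381) + 23138)*(239952 + 357266) = ((113616 - 24142)/(218228 + 230381) + 23138)*(239952 + 357266) = (89474/448609 + 23138)*597218 = (89474*(1/448609) + 23138)*597218 = (12782/64087 + 23138)*597218 = (1482857788/64087)*597218 = 885589362433784/64087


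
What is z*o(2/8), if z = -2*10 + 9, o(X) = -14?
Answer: 154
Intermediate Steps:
z = -11 (z = -20 + 9 = -11)
z*o(2/8) = -11*(-14) = 154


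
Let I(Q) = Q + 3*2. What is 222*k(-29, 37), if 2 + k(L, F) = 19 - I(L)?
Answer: 8880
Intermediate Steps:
I(Q) = 6 + Q (I(Q) = Q + 6 = 6 + Q)
k(L, F) = 11 - L (k(L, F) = -2 + (19 - (6 + L)) = -2 + (19 + (-6 - L)) = -2 + (13 - L) = 11 - L)
222*k(-29, 37) = 222*(11 - 1*(-29)) = 222*(11 + 29) = 222*40 = 8880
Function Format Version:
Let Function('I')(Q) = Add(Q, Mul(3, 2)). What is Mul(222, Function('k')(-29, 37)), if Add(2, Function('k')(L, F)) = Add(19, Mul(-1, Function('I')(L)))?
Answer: 8880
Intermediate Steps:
Function('I')(Q) = Add(6, Q) (Function('I')(Q) = Add(Q, 6) = Add(6, Q))
Function('k')(L, F) = Add(11, Mul(-1, L)) (Function('k')(L, F) = Add(-2, Add(19, Mul(-1, Add(6, L)))) = Add(-2, Add(19, Add(-6, Mul(-1, L)))) = Add(-2, Add(13, Mul(-1, L))) = Add(11, Mul(-1, L)))
Mul(222, Function('k')(-29, 37)) = Mul(222, Add(11, Mul(-1, -29))) = Mul(222, Add(11, 29)) = Mul(222, 40) = 8880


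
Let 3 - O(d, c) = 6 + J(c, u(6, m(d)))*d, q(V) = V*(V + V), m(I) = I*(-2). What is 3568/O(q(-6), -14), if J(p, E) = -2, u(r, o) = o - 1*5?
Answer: 3568/141 ≈ 25.305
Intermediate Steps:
m(I) = -2*I
q(V) = 2*V² (q(V) = V*(2*V) = 2*V²)
u(r, o) = -5 + o (u(r, o) = o - 5 = -5 + o)
O(d, c) = -3 + 2*d (O(d, c) = 3 - (6 - 2*d) = 3 + (-6 + 2*d) = -3 + 2*d)
3568/O(q(-6), -14) = 3568/(-3 + 2*(2*(-6)²)) = 3568/(-3 + 2*(2*36)) = 3568/(-3 + 2*72) = 3568/(-3 + 144) = 3568/141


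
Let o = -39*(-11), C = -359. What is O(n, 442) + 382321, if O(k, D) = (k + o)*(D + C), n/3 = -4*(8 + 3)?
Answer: 406972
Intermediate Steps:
o = 429
n = -132 (n = 3*(-4*(8 + 3)) = 3*(-4*11) = 3*(-44) = -132)
O(k, D) = (-359 + D)*(429 + k) (O(k, D) = (k + 429)*(D - 359) = (429 + k)*(-359 + D) = (-359 + D)*(429 + k))
O(n, 442) + 382321 = (-154011 - 359*(-132) + 429*442 + 442*(-132)) + 382321 = (-154011 + 47388 + 189618 - 58344) + 382321 = 24651 + 382321 = 406972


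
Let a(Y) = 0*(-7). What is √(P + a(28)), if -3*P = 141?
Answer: I*√47 ≈ 6.8557*I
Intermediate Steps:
P = -47 (P = -⅓*141 = -47)
a(Y) = 0
√(P + a(28)) = √(-47 + 0) = √(-47) = I*√47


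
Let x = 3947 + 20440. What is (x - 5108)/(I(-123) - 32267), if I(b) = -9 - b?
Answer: -19279/32153 ≈ -0.59960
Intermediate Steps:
x = 24387
(x - 5108)/(I(-123) - 32267) = (24387 - 5108)/((-9 - 1*(-123)) - 32267) = 19279/((-9 + 123) - 32267) = 19279/(114 - 32267) = 19279/(-32153) = 19279*(-1/32153) = -19279/32153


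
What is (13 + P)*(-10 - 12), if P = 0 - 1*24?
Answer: 242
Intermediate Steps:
P = -24 (P = 0 - 24 = -24)
(13 + P)*(-10 - 12) = (13 - 24)*(-10 - 12) = -11*(-22) = 242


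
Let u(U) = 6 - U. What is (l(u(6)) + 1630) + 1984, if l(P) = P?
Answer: 3614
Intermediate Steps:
(l(u(6)) + 1630) + 1984 = ((6 - 1*6) + 1630) + 1984 = ((6 - 6) + 1630) + 1984 = (0 + 1630) + 1984 = 1630 + 1984 = 3614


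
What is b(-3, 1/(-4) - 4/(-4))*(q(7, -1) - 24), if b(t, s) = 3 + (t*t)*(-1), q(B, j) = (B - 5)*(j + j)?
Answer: 168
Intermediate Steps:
q(B, j) = 2*j*(-5 + B) (q(B, j) = (-5 + B)*(2*j) = 2*j*(-5 + B))
b(t, s) = 3 - t**2 (b(t, s) = 3 + t**2*(-1) = 3 - t**2)
b(-3, 1/(-4) - 4/(-4))*(q(7, -1) - 24) = (3 - 1*(-3)**2)*(2*(-1)*(-5 + 7) - 24) = (3 - 1*9)*(2*(-1)*2 - 24) = (3 - 9)*(-4 - 24) = -6*(-28) = 168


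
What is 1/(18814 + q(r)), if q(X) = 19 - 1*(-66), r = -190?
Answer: 1/18899 ≈ 5.2913e-5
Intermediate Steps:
q(X) = 85 (q(X) = 19 + 66 = 85)
1/(18814 + q(r)) = 1/(18814 + 85) = 1/18899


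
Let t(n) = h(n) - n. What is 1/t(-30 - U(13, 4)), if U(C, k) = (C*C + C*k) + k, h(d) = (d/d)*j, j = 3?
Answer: 1/258 ≈ 0.0038760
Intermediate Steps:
h(d) = 3 (h(d) = (d/d)*3 = 1*3 = 3)
U(C, k) = k + C² + C*k (U(C, k) = (C² + C*k) + k = k + C² + C*k)
t(n) = 3 - n
1/t(-30 - U(13, 4)) = 1/(3 - (-30 - (4 + 13² + 13*4))) = 1/(3 - (-30 - (4 + 169 + 52))) = 1/(3 - (-30 - 1*225)) = 1/(3 - (-30 - 225)) = 1/(3 - 1*(-255)) = 1/(3 + 255) = 1/258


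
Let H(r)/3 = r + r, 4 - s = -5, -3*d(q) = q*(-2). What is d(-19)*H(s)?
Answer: -684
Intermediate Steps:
d(q) = 2*q/3 (d(q) = -q*(-2)/3 = -(-2)*q/3 = 2*q/3)
s = 9 (s = 4 - 1*(-5) = 4 + 5 = 9)
H(r) = 6*r (H(r) = 3*(r + r) = 3*(2*r) = 6*r)
d(-19)*H(s) = ((⅔)*(-19))*(6*9) = -38/3*54 = -684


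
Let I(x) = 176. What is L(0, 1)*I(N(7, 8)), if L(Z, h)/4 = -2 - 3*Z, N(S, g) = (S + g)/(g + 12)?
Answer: -1408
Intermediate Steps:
N(S, g) = (S + g)/(12 + g)
L(Z, h) = -8 - 12*Z (L(Z, h) = 4*(-2 - 3*Z) = -8 - 12*Z)
L(0, 1)*I(N(7, 8)) = (-8 - 12*0)*176 = (-8 + 0)*176 = -8*176 = -1408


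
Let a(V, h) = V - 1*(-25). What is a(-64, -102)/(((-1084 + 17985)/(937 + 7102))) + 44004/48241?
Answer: -756887103/42911639 ≈ -17.638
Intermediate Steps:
a(V, h) = 25 + V (a(V, h) = V + 25 = 25 + V)
a(-64, -102)/(((-1084 + 17985)/(937 + 7102))) + 44004/48241 = (25 - 64)/(((-1084 + 17985)/(937 + 7102))) + 44004/48241 = -39/(16901/8039) + 44004*(1/48241) = -39/(16901*(1/8039)) + 2316/2539 = -39/16901/8039 + 2316/2539 = -39*8039/16901 + 2316/2539 = -313521/16901 + 2316/2539 = -756887103/42911639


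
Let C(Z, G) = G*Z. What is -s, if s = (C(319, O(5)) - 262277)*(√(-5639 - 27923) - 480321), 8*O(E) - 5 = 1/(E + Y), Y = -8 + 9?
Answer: -2014051116549/16 + 12579407*I*√33562/48 ≈ -1.2588e+11 + 4.8011e+7*I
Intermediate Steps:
Y = 1
O(E) = 5/8 + 1/(8*(1 + E)) (O(E) = 5/8 + 1/(8*(E + 1)) = 5/8 + 1/(8*(1 + E)))
s = 2014051116549/16 - 12579407*I*√33562/48 (s = (((6 + 5*5)/(8*(1 + 5)))*319 - 262277)*(√(-5639 - 27923) - 480321) = (((⅛)*(6 + 25)/6)*319 - 262277)*(√(-33562) - 480321) = (((⅛)*(⅙)*31)*319 - 262277)*(I*√33562 - 480321) = ((31/48)*319 - 262277)*(-480321 + I*√33562) = (9889/48 - 262277)*(-480321 + I*√33562) = -12579407*(-480321 + I*√33562)/48 = 2014051116549/16 - 12579407*I*√33562/48 ≈ 1.2588e+11 - 4.8011e+7*I)
-s = -(2014051116549/16 - 12579407*I*√33562/48) = -2014051116549/16 + 12579407*I*√33562/48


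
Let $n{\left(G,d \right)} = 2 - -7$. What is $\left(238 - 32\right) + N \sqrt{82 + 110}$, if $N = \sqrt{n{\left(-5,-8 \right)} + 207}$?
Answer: $206 + 144 \sqrt{2} \approx 409.65$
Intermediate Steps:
$n{\left(G,d \right)} = 9$ ($n{\left(G,d \right)} = 2 + 7 = 9$)
$N = 6 \sqrt{6}$ ($N = \sqrt{9 + 207} = \sqrt{216} = 6 \sqrt{6} \approx 14.697$)
$\left(238 - 32\right) + N \sqrt{82 + 110} = \left(238 - 32\right) + 6 \sqrt{6} \sqrt{82 + 110} = 206 + 6 \sqrt{6} \sqrt{192} = 206 + 6 \sqrt{6} \cdot 8 \sqrt{3} = 206 + 144 \sqrt{2}$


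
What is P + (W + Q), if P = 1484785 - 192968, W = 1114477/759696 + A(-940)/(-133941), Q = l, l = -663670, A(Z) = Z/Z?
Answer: 3043661748198893/4845449616 ≈ 6.2815e+5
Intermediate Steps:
A(Z) = 1
Q = -663670
W = 7108257341/4845449616 (W = 1114477/759696 + 1/(-133941) = 1114477*(1/759696) + 1*(-1/133941) = 159211/108528 - 1/133941 = 7108257341/4845449616 ≈ 1.4670)
P = 1291817
P + (W + Q) = 1291817 + (7108257341/4845449616 - 663670) = 1291817 - 3215772438393379/4845449616 = 3043661748198893/4845449616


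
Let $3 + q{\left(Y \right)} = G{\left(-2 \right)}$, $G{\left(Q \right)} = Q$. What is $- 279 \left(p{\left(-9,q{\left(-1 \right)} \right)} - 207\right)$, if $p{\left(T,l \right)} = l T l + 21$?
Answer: $114669$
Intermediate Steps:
$q{\left(Y \right)} = -5$ ($q{\left(Y \right)} = -3 - 2 = -5$)
$p{\left(T,l \right)} = 21 + T l^{2}$ ($p{\left(T,l \right)} = T l l + 21 = T l^{2} + 21 = 21 + T l^{2}$)
$- 279 \left(p{\left(-9,q{\left(-1 \right)} \right)} - 207\right) = - 279 \left(\left(21 - 9 \left(-5\right)^{2}\right) - 207\right) = - 279 \left(\left(21 - 225\right) - 207\right) = - 279 \left(-204 - 207\right) = \left(-279\right) \left(-411\right) = 114669$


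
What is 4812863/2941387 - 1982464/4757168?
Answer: 1066525250901/874542007001 ≈ 1.2195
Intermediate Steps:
4812863/2941387 - 1982464/4757168 = 4812863*(1/2941387) - 1982464*1/4757168 = 4812863/2941387 - 123904/297323 = 1066525250901/874542007001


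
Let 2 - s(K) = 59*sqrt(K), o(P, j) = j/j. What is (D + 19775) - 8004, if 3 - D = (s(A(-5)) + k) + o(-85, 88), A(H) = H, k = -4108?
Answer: 15879 + 59*I*sqrt(5) ≈ 15879.0 + 131.93*I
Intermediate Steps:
o(P, j) = 1
s(K) = 2 - 59*sqrt(K)
D = 4108 + 59*I*sqrt(5) (D = 3 - (((2 - 59*I*sqrt(5)) - 4108) + 1) = 3 - ((-4106 - 59*I*sqrt(5)) + 1) = 3 - (-4105 - 59*I*sqrt(5)) = 3 + (4105 + 59*I*sqrt(5)) = 4108 + 59*I*sqrt(5) ≈ 4108.0 + 131.93*I)
(D + 19775) - 8004 = ((4108 + 59*I*sqrt(5)) + 19775) - 8004 = (23883 + 59*I*sqrt(5)) - 8004 = 15879 + 59*I*sqrt(5)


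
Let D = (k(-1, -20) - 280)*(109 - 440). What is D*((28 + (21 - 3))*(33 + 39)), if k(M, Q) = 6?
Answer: 300378528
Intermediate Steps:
D = 90694 (D = (6 - 280)*(109 - 440) = -274*(-331) = 90694)
D*((28 + (21 - 3))*(33 + 39)) = 90694*((28 + (21 - 3))*(33 + 39)) = 90694*((28 + 18)*72) = 90694*(46*72) = 90694*3312 = 300378528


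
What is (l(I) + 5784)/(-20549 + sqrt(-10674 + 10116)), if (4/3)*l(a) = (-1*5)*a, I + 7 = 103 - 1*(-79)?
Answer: -421480539/1689047836 - 61533*I*sqrt(62)/1689047836 ≈ -0.24954 - 0.00028685*I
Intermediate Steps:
I = 175 (I = -7 + (103 - 1*(-79)) = -7 + (103 + 79) = -7 + 182 = 175)
l(a) = -15*a/4 (l(a) = 3*((-1*5)*a)/4 = 3*(-5*a)/4 = -15*a/4)
(l(I) + 5784)/(-20549 + sqrt(-10674 + 10116)) = (-15/4*175 + 5784)/(-20549 + sqrt(-10674 + 10116)) = (-2625/4 + 5784)/(-20549 + sqrt(-558)) = 20511/(4*(-20549 + 3*I*sqrt(62)))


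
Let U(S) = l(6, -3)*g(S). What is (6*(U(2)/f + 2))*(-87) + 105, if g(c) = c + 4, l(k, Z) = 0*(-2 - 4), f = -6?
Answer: -939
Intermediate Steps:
l(k, Z) = 0 (l(k, Z) = 0*(-6) = 0)
g(c) = 4 + c
U(S) = 0 (U(S) = 0*(4 + S) = 0)
(6*(U(2)/f + 2))*(-87) + 105 = (6*(0/(-6) + 2))*(-87) + 105 = (6*(0*(-⅙) + 2))*(-87) + 105 = (6*(0 + 2))*(-87) + 105 = (6*2)*(-87) + 105 = 12*(-87) + 105 = -1044 + 105 = -939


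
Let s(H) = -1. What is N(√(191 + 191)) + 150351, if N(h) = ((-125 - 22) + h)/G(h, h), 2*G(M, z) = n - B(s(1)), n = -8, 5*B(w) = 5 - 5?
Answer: 601551/4 - √382/4 ≈ 1.5038e+5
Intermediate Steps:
B(w) = 0 (B(w) = (5 - 5)/5 = (⅕)*0 = 0)
G(M, z) = -4 (G(M, z) = (-8 - 1*0)/2 = (-8 + 0)/2 = (½)*(-8) = -4)
N(h) = 147/4 - h/4 (N(h) = ((-125 - 22) + h)/(-4) = (-147 + h)*(-¼) = 147/4 - h/4)
N(√(191 + 191)) + 150351 = (147/4 - √(191 + 191)/4) + 150351 = (147/4 - √382/4) + 150351 = 601551/4 - √382/4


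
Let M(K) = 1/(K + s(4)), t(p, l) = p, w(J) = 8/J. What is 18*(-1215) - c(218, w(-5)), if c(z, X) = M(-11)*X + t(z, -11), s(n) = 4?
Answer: -773088/35 ≈ -22088.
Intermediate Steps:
M(K) = 1/(4 + K) (M(K) = 1/(K + 4) = 1/(4 + K))
c(z, X) = z - X/7 (c(z, X) = X/(4 - 11) + z = X/(-7) + z = -X/7 + z = z - X/7)
18*(-1215) - c(218, w(-5)) = 18*(-1215) - (218 - 8/(7*(-5))) = -21870 - (218 - 8*(-1)/(7*5)) = -21870 - (218 - ⅐*(-8/5)) = -21870 - (218 + 8/35) = -21870 - 1*7638/35 = -21870 - 7638/35 = -773088/35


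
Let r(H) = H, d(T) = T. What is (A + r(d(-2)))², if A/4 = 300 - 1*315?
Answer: 3844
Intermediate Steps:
A = -60 (A = 4*(300 - 1*315) = 4*(300 - 315) = 4*(-15) = -60)
(A + r(d(-2)))² = (-60 - 2)² = (-62)² = 3844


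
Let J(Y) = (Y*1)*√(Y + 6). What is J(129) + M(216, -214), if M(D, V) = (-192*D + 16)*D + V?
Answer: -8954710 + 387*√15 ≈ -8.9532e+6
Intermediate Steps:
J(Y) = Y*√(6 + Y)
M(D, V) = V + D*(16 - 192*D) (M(D, V) = (16 - 192*D)*D + V = D*(16 - 192*D) + V = V + D*(16 - 192*D))
J(129) + M(216, -214) = 129*√(6 + 129) + (-214 - 192*216² + 16*216) = 129*√135 + (-214 - 192*46656 + 3456) = 129*(3*√15) + (-214 - 8957952 + 3456) = 387*√15 - 8954710 = -8954710 + 387*√15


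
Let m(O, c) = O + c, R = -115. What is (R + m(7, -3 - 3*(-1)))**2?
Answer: 11664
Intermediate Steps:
(R + m(7, -3 - 3*(-1)))**2 = (-115 + (7 + (-3 - 3*(-1))))**2 = (-115 + (7 + (-3 + 3)))**2 = (-115 + (7 + 0))**2 = (-115 + 7)**2 = (-108)**2 = 11664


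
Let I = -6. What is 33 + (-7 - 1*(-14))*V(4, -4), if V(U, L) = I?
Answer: -9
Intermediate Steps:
V(U, L) = -6
33 + (-7 - 1*(-14))*V(4, -4) = 33 + (-7 - 1*(-14))*(-6) = 33 + (-7 + 14)*(-6) = 33 + 7*(-6) = 33 - 42 = -9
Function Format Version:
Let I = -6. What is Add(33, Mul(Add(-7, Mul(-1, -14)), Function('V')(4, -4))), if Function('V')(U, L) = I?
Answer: -9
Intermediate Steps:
Function('V')(U, L) = -6
Add(33, Mul(Add(-7, Mul(-1, -14)), Function('V')(4, -4))) = Add(33, Mul(Add(-7, Mul(-1, -14)), -6)) = Add(33, Mul(Add(-7, 14), -6)) = Add(33, Mul(7, -6)) = Add(33, -42) = -9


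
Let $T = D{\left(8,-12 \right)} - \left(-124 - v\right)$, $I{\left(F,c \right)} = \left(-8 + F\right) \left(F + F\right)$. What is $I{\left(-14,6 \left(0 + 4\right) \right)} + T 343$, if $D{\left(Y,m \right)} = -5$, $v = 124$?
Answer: $83965$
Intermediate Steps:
$I{\left(F,c \right)} = 2 F \left(-8 + F\right)$ ($I{\left(F,c \right)} = \left(-8 + F\right) 2 F = 2 F \left(-8 + F\right)$)
$T = 243$ ($T = -5 - \left(-124 - 124\right) = -5 - -248 = -5 + 248 = 243$)
$I{\left(-14,6 \left(0 + 4\right) \right)} + T 343 = 2 \left(-14\right) \left(-8 - 14\right) + 243 \cdot 343 = 2 \left(-14\right) \left(-22\right) + 83349 = 616 + 83349 = 83965$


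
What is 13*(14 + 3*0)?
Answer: 182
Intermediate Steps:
13*(14 + 3*0) = 13*(14 + 0) = 13*14 = 182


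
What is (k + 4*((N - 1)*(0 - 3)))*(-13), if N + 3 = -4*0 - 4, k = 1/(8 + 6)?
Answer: -17485/14 ≈ -1248.9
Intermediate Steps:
k = 1/14 ≈ 0.071429
N = -7 (N = -3 + (-4*0 - 4) = -3 + (0 - 4) = -3 - 4 = -7)
(k + 4*((N - 1)*(0 - 3)))*(-13) = (1/14 + 4*((-7 - 1)*(0 - 3)))*(-13) = (1/14 + 4*(-8*(-3)))*(-13) = (1/14 + 4*24)*(-13) = (1/14 + 96)*(-13) = (1345/14)*(-13) = -17485/14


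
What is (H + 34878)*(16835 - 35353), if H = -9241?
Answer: -474745966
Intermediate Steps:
(H + 34878)*(16835 - 35353) = (-9241 + 34878)*(16835 - 35353) = 25637*(-18518) = -474745966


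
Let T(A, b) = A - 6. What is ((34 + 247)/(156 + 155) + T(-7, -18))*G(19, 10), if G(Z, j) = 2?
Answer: -7524/311 ≈ -24.193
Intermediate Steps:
T(A, b) = -6 + A
((34 + 247)/(156 + 155) + T(-7, -18))*G(19, 10) = ((34 + 247)/(156 + 155) + (-6 - 7))*2 = (281/311 - 13)*2 = -3762/311*2 = -7524/311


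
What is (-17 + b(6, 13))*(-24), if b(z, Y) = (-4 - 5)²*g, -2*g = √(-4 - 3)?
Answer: 408 + 972*I*√7 ≈ 408.0 + 2571.7*I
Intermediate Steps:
g = -I*√7/2 (g = -√(-4 - 3)/2 = -I*√7/2 ≈ -1.3229*I)
b(z, Y) = -81*I*√7/2 (b(z, Y) = (-4 - 5)²*(-I*√7/2) = (-9)²*(-I*√7/2) = 81*(-I*√7/2) = -81*I*√7/2)
(-17 + b(6, 13))*(-24) = (-17 - 81*I*√7/2)*(-24) = 408 + 972*I*√7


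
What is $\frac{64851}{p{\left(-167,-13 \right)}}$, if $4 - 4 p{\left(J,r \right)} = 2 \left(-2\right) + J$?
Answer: $\frac{259404}{175} \approx 1482.3$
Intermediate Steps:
$p{\left(J,r \right)} = 2 - \frac{J}{4}$ ($p{\left(J,r \right)} = 1 - \frac{2 \left(-2\right) + J}{4} = 1 - \frac{-4 + J}{4} = 1 - \left(-1 + \frac{J}{4}\right) = 2 - \frac{J}{4}$)
$\frac{64851}{p{\left(-167,-13 \right)}} = \frac{64851}{2 - - \frac{167}{4}} = \frac{64851}{2 + \frac{167}{4}} = \frac{64851}{\frac{175}{4}} = 64851 \cdot \frac{4}{175} = \frac{259404}{175}$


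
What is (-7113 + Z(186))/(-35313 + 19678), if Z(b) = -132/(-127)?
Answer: 903219/1985645 ≈ 0.45487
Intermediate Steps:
Z(b) = 132/127 (Z(b) = -132*(-1/127) = 132/127)
(-7113 + Z(186))/(-35313 + 19678) = (-7113 + 132/127)/(-35313 + 19678) = -903219/127/(-15635) = -903219/127*(-1/15635) = 903219/1985645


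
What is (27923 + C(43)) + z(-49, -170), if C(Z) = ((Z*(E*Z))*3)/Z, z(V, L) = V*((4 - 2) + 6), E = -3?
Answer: 27144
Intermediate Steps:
z(V, L) = 8*V (z(V, L) = V*(2 + 6) = V*8 = 8*V)
C(Z) = -9*Z (C(Z) = ((Z*(-3*Z))*3)/Z = (-3*Z²*3)/Z = (-9*Z²)/Z = -9*Z)
(27923 + C(43)) + z(-49, -170) = (27923 - 9*43) + 8*(-49) = (27923 - 387) - 392 = 27536 - 392 = 27144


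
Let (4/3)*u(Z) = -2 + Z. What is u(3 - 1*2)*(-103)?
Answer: 309/4 ≈ 77.250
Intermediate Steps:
u(Z) = -3/2 + 3*Z/4 (u(Z) = 3*(-2 + Z)/4 = -3/2 + 3*Z/4)
u(3 - 1*2)*(-103) = (-3/2 + 3*(3 - 1*2)/4)*(-103) = (-3/2 + 3*(3 - 2)/4)*(-103) = (-3/2 + (¾)*1)*(-103) = (-3/2 + ¾)*(-103) = -¾*(-103) = 309/4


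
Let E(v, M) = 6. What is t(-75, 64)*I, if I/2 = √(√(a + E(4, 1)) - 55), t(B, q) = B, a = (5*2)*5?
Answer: -150*I*√(55 - 2*√14) ≈ -1034.0*I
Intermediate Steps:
a = 50 (a = 10*5 = 50)
I = 2*√(-55 + 2*√14) (I = 2*√(√(50 + 6) - 55) = 2*√(√56 - 55) = 2*√(2*√14 - 55) = 2*√(-55 + 2*√14) ≈ 13.786*I)
t(-75, 64)*I = -150*√(-55 + 2*√14)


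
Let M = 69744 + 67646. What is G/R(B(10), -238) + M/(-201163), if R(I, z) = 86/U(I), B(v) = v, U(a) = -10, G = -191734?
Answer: 192843025440/8650009 ≈ 22294.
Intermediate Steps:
R(I, z) = -43/5 (R(I, z) = 86/(-10) = 86*(-⅒) = -43/5)
M = 137390
G/R(B(10), -238) + M/(-201163) = -191734/(-43/5) + 137390/(-201163) = -191734*(-5/43) + 137390*(-1/201163) = 958670/43 - 137390/201163 = 192843025440/8650009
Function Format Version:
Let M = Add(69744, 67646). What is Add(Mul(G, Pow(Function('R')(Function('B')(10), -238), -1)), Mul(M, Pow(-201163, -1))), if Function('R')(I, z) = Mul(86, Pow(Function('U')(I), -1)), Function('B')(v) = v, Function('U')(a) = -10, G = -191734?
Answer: Rational(192843025440, 8650009) ≈ 22294.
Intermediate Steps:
Function('R')(I, z) = Rational(-43, 5) (Function('R')(I, z) = Mul(86, Pow(-10, -1)) = Mul(86, Rational(-1, 10)) = Rational(-43, 5))
M = 137390
Add(Mul(G, Pow(Function('R')(Function('B')(10), -238), -1)), Mul(M, Pow(-201163, -1))) = Add(Mul(-191734, Pow(Rational(-43, 5), -1)), Mul(137390, Pow(-201163, -1))) = Add(Mul(-191734, Rational(-5, 43)), Mul(137390, Rational(-1, 201163))) = Add(Rational(958670, 43), Rational(-137390, 201163)) = Rational(192843025440, 8650009)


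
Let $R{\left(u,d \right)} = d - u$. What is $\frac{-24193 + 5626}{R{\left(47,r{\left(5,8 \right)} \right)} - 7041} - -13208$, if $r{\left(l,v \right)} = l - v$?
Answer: $\frac{93676495}{7091} \approx 13211.0$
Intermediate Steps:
$\frac{-24193 + 5626}{R{\left(47,r{\left(5,8 \right)} \right)} - 7041} - -13208 = \frac{-24193 + 5626}{\left(\left(5 - 8\right) - 47\right) - 7041} - -13208 = - \frac{18567}{\left(\left(5 - 8\right) - 47\right) - 7041} + 13208 = - \frac{18567}{\left(-3 - 47\right) - 7041} + 13208 = - \frac{18567}{-50 - 7041} + 13208 = - \frac{18567}{-7091} + 13208 = \left(-18567\right) \left(- \frac{1}{7091}\right) + 13208 = \frac{18567}{7091} + 13208 = \frac{93676495}{7091}$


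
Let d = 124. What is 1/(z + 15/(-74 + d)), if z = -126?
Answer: -10/1257 ≈ -0.0079554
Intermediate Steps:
1/(z + 15/(-74 + d)) = 1/(-126 + 15/(-74 + 124)) = 1/(-126 + 15/50) = 1/(-126 + 15*(1/50)) = 1/(-126 + 3/10) = 1/(-1257/10) = -10/1257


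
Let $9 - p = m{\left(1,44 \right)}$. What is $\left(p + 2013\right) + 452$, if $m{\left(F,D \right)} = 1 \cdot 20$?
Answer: $2454$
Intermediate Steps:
$m{\left(F,D \right)} = 20$
$p = -11$ ($p = 9 - 20 = -11$)
$\left(p + 2013\right) + 452 = \left(-11 + 2013\right) + 452 = 2002 + 452 = 2454$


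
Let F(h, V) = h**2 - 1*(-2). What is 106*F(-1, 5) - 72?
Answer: 246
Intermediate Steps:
F(h, V) = 2 + h**2 (F(h, V) = h**2 + 2 = 2 + h**2)
106*F(-1, 5) - 72 = 106*(2 + (-1)**2) - 72 = 106*(2 + 1) - 72 = 106*3 - 72 = 318 - 72 = 246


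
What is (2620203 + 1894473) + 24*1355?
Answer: 4547196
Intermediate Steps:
(2620203 + 1894473) + 24*1355 = 4514676 + 32520 = 4547196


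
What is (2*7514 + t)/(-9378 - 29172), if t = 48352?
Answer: -6338/3855 ≈ -1.6441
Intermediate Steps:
(2*7514 + t)/(-9378 - 29172) = (2*7514 + 48352)/(-9378 - 29172) = (15028 + 48352)/(-38550) = 63380*(-1/38550) = -6338/3855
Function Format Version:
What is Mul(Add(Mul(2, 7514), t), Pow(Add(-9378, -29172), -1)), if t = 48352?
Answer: Rational(-6338, 3855) ≈ -1.6441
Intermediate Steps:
Mul(Add(Mul(2, 7514), t), Pow(Add(-9378, -29172), -1)) = Mul(Add(Mul(2, 7514), 48352), Pow(Add(-9378, -29172), -1)) = Mul(Add(15028, 48352), Pow(-38550, -1)) = Mul(63380, Rational(-1, 38550)) = Rational(-6338, 3855)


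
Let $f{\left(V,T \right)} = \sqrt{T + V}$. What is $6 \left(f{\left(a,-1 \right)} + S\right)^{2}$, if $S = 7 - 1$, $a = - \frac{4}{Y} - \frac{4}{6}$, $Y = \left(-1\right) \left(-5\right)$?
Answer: $\frac{1006}{5} + \frac{24 i \sqrt{555}}{5} \approx 201.2 + 113.08 i$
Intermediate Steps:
$Y = 5$
$a = - \frac{22}{15}$ ($a = - \frac{4}{5} - \frac{4}{6} = \left(-4\right) \frac{1}{5} - \frac{2}{3} = - \frac{4}{5} - \frac{2}{3} = - \frac{22}{15} \approx -1.4667$)
$S = 6$ ($S = 7 - 1 = 6$)
$6 \left(f{\left(a,-1 \right)} + S\right)^{2} = 6 \left(\sqrt{-1 - \frac{22}{15}} + 6\right)^{2} = 6 \left(\sqrt{- \frac{37}{15}} + 6\right)^{2} = 6 \left(\frac{i \sqrt{555}}{15} + 6\right)^{2} = 6 \left(6 + \frac{i \sqrt{555}}{15}\right)^{2}$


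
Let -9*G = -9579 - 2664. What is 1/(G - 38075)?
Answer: -3/110144 ≈ -2.7237e-5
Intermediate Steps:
G = 4081/3 (G = -(-9579 - 2664)/9 = -⅑*(-12243) = 4081/3 ≈ 1360.3)
1/(G - 38075) = 1/(4081/3 - 38075) = 1/(-110144/3) = -3/110144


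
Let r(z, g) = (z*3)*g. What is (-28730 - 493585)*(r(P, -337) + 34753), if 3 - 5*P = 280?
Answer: -47406562956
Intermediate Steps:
P = -277/5 (P = ⅗ - ⅕*280 = ⅗ - 56 = -277/5 ≈ -55.400)
r(z, g) = 3*g*z (r(z, g) = (3*z)*g = 3*g*z)
(-28730 - 493585)*(r(P, -337) + 34753) = (-28730 - 493585)*(3*(-337)*(-277/5) + 34753) = -522315*(280047/5 + 34753) = -522315*453812/5 = -47406562956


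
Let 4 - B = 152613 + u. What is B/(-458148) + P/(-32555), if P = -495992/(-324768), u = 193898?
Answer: 374114550467/494681103310 ≈ 0.75627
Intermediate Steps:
P = 3647/2388 (P = -495992*(-1/324768) = 3647/2388 ≈ 1.5272)
B = -346507 (B = 4 - (152613 + 193898) = 4 - 1*346511 = 4 - 346511 = -346507)
B/(-458148) + P/(-32555) = -346507/(-458148) + (3647/2388)/(-32555) = -346507*(-1/458148) + (3647/2388)*(-1/32555) = 346507/458148 - 3647/77741340 = 374114550467/494681103310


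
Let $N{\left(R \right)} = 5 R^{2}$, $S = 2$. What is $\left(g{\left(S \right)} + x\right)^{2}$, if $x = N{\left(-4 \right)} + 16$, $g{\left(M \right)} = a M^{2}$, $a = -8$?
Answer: $4096$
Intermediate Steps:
$g{\left(M \right)} = - 8 M^{2}$
$x = 96$ ($x = 5 \left(-4\right)^{2} + 16 = 5 \cdot 16 + 16 = 80 + 16 = 96$)
$\left(g{\left(S \right)} + x\right)^{2} = \left(- 8 \cdot 2^{2} + 96\right)^{2} = \left(\left(-8\right) 4 + 96\right)^{2} = \left(-32 + 96\right)^{2} = 64^{2} = 4096$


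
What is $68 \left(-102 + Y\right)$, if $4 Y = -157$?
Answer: $-9605$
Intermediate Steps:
$Y = - \frac{157}{4}$ ($Y = \frac{1}{4} \left(-157\right) = - \frac{157}{4} \approx -39.25$)
$68 \left(-102 + Y\right) = 68 \left(-102 - \frac{157}{4}\right) = 68 \left(- \frac{565}{4}\right) = -9605$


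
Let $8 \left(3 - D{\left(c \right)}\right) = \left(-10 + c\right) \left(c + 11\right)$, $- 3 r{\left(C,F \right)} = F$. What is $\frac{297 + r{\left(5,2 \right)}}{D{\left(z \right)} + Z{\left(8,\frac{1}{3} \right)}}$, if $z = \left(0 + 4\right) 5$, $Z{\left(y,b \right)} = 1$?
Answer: $- \frac{3556}{417} \approx -8.5276$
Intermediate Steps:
$z = 20$ ($z = 4 \cdot 5 = 20$)
$r{\left(C,F \right)} = - \frac{F}{3}$
$D{\left(c \right)} = 3 - \frac{\left(-10 + c\right) \left(11 + c\right)}{8}$ ($D{\left(c \right)} = 3 - \frac{\left(-10 + c\right) \left(c + 11\right)}{8} = 3 - \frac{\left(-10 + c\right) \left(11 + c\right)}{8}$)
$\frac{297 + r{\left(5,2 \right)}}{D{\left(z \right)} + Z{\left(8,\frac{1}{3} \right)}} = \frac{297 - \frac{2}{3}}{\left(\frac{67}{4} - \frac{5}{2} - \frac{20^{2}}{8}\right) + 1} = \frac{297 - \frac{2}{3}}{\left(\frac{67}{4} - \frac{5}{2} - 50\right) + 1} = \frac{889}{3 \left(\left(\frac{67}{4} - \frac{5}{2} - 50\right) + 1\right)} = \frac{889}{3 \left(- \frac{143}{4} + 1\right)} = \frac{889}{3 \left(- \frac{139}{4}\right)} = \frac{889}{3} \left(- \frac{4}{139}\right) = - \frac{3556}{417}$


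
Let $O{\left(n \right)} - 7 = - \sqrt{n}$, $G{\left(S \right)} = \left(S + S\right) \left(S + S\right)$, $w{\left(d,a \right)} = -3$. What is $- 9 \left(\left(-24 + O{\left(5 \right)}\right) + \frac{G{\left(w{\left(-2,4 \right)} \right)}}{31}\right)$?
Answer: $\frac{4419}{31} + 9 \sqrt{5} \approx 162.67$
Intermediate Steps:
$G{\left(S \right)} = 4 S^{2}$ ($G{\left(S \right)} = 2 S 2 S = 4 S^{2}$)
$O{\left(n \right)} = 7 - \sqrt{n}$
$- 9 \left(\left(-24 + O{\left(5 \right)}\right) + \frac{G{\left(w{\left(-2,4 \right)} \right)}}{31}\right) = - 9 \left(\left(-24 + \left(7 - \sqrt{5}\right)\right) + \frac{4 \left(-3\right)^{2}}{31}\right) = - 9 \left(\left(-17 - \sqrt{5}\right) + 4 \cdot 9 \cdot \frac{1}{31}\right) = - 9 \left(\left(-17 - \sqrt{5}\right) + 36 \cdot \frac{1}{31}\right) = - 9 \left(\left(-17 - \sqrt{5}\right) + \frac{36}{31}\right) = - 9 \left(- \frac{491}{31} - \sqrt{5}\right) = \frac{4419}{31} + 9 \sqrt{5}$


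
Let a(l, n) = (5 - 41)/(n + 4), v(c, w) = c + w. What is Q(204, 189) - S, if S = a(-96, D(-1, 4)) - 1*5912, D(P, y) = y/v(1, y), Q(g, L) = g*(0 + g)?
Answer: 95071/2 ≈ 47536.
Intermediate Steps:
Q(g, L) = g**2 (Q(g, L) = g*g = g**2)
D(P, y) = y/(1 + y)
a(l, n) = -36/(4 + n)
S = -11839/2 (S = -36/(4 + 4/(1 + 4)) - 1*5912 = -36/(4 + 4/5) - 5912 = -36/24/5 - 5912 = -36*5/24 - 5912 = -15/2 - 5912 = -11839/2 ≈ -5919.5)
Q(204, 189) - S = 204**2 - 1*(-11839/2) = 41616 + 11839/2 = 95071/2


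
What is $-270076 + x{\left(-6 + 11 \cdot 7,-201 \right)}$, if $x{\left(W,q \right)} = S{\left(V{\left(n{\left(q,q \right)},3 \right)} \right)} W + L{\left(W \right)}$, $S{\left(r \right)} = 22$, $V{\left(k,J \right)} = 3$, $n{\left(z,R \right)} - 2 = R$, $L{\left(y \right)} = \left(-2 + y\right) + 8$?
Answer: $-268437$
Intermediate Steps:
$L{\left(y \right)} = 6 + y$
$n{\left(z,R \right)} = 2 + R$
$x{\left(W,q \right)} = 6 + 23 W$ ($x{\left(W,q \right)} = 22 W + \left(6 + W\right) = 6 + 23 W$)
$-270076 + x{\left(-6 + 11 \cdot 7,-201 \right)} = -270076 + \left(6 + 23 \left(-6 + 11 \cdot 7\right)\right) = -270076 + \left(6 + 23 \left(-6 + 77\right)\right) = -270076 + \left(6 + 23 \cdot 71\right) = -270076 + \left(6 + 1633\right) = -270076 + 1639 = -268437$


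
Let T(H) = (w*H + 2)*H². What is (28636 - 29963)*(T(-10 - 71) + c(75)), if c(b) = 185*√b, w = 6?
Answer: 4213920348 - 1227475*√3 ≈ 4.2118e+9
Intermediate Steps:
T(H) = H²*(2 + 6*H) (T(H) = (6*H + 2)*H² = (2 + 6*H)*H² = H²*(2 + 6*H))
(28636 - 29963)*(T(-10 - 71) + c(75)) = (28636 - 29963)*((-10 - 71)²*(2 + 6*(-10 - 71)) + 185*√75) = -1327*((-81)²*(2 + 6*(-81)) + 185*(5*√3)) = -1327*(6561*(2 - 486) + 925*√3) = -1327*(6561*(-484) + 925*√3) = -1327*(-3175524 + 925*√3) = 4213920348 - 1227475*√3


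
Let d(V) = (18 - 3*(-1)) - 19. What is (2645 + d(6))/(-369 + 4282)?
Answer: 2647/3913 ≈ 0.67646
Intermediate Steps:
d(V) = 2 (d(V) = (18 + 3) - 19 = 21 - 19 = 2)
(2645 + d(6))/(-369 + 4282) = (2645 + 2)/(-369 + 4282) = 2647/3913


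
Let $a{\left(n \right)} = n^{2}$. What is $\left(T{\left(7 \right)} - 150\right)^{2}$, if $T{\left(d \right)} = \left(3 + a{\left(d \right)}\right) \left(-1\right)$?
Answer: $40804$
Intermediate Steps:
$T{\left(d \right)} = -3 - d^{2}$ ($T{\left(d \right)} = \left(3 + d^{2}\right) \left(-1\right) = -3 - d^{2}$)
$\left(T{\left(7 \right)} - 150\right)^{2} = \left(\left(-3 - 7^{2}\right) - 150\right)^{2} = \left(\left(-3 - 49\right) - 150\right)^{2} = \left(-52 - 150\right)^{2} = \left(-202\right)^{2} = 40804$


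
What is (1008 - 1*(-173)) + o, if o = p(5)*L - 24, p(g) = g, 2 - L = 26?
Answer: 1037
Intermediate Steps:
L = -24 (L = 2 - 1*26 = 2 - 26 = -24)
o = -144 (o = 5*(-24) - 24 = -120 - 24 = -144)
(1008 - 1*(-173)) + o = (1008 - 1*(-173)) - 144 = (1008 + 173) - 144 = 1181 - 144 = 1037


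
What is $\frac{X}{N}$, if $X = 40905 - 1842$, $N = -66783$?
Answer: $- \frac{13021}{22261} \approx -0.58492$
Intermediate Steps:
$X = 39063$ ($X = 40905 - 1842 = 39063$)
$\frac{X}{N} = \frac{39063}{-66783} = 39063 \left(- \frac{1}{66783}\right) = - \frac{13021}{22261}$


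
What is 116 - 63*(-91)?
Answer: 5849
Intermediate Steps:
116 - 63*(-91) = 116 + 5733 = 5849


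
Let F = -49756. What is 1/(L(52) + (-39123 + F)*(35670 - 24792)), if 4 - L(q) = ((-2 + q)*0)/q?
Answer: -1/966825758 ≈ -1.0343e-9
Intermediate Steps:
L(q) = 4 (L(q) = 4 - (-2 + q)*0/q = 4 - 0/q = 4 - 1*0 = 4 + 0 = 4)
1/(L(52) + (-39123 + F)*(35670 - 24792)) = 1/(4 + (-39123 - 49756)*(35670 - 24792)) = 1/(4 - 88879*10878) = 1/(4 - 966825762) = 1/(-966825758) = -1/966825758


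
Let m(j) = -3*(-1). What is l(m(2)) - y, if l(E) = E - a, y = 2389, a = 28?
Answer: -2414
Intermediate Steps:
m(j) = 3
l(E) = -28 + E (l(E) = E - 1*28 = E - 28 = -28 + E)
l(m(2)) - y = (-28 + 3) - 1*2389 = -25 - 2389 = -2414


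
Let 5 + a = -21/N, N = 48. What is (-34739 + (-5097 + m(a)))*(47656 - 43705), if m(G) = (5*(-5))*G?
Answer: -2509679151/16 ≈ -1.5686e+8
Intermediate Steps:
a = -87/16 (a = -5 - 21/48 = -5 - 21*1/48 = -5 - 7/16 = -87/16 ≈ -5.4375)
m(G) = -25*G
(-34739 + (-5097 + m(a)))*(47656 - 43705) = (-34739 + (-5097 - 25*(-87/16)))*(47656 - 43705) = (-34739 + (-5097 + 2175/16))*3951 = (-34739 - 79377/16)*3951 = -635201/16*3951 = -2509679151/16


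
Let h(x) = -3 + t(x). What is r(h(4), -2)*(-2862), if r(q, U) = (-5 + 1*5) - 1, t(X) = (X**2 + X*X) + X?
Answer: 2862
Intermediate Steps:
t(X) = X + 2*X**2 (t(X) = (X**2 + X**2) + X = 2*X**2 + X = X + 2*X**2)
h(x) = -3 + x*(1 + 2*x)
r(q, U) = -1 (r(q, U) = (-5 + 5) - 1 = 0 - 1 = -1)
r(h(4), -2)*(-2862) = -1*(-2862) = 2862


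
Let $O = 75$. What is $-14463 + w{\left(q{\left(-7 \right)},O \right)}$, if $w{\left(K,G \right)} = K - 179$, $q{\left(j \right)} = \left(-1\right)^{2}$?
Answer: $-14641$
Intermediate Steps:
$q{\left(j \right)} = 1$
$w{\left(K,G \right)} = -179 + K$
$-14463 + w{\left(q{\left(-7 \right)},O \right)} = -14463 + \left(-179 + 1\right) = -14463 - 178 = -14641$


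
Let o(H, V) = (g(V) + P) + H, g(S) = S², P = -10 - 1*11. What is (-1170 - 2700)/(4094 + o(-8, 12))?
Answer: -1290/1403 ≈ -0.91946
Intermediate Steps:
P = -21 (P = -10 - 11 = -21)
o(H, V) = -21 + H + V² (o(H, V) = (V² - 21) + H = (-21 + V²) + H = -21 + H + V²)
(-1170 - 2700)/(4094 + o(-8, 12)) = (-1170 - 2700)/(4094 + (-21 - 8 + 12²)) = -3870/(4094 + (-21 - 8 + 144)) = -3870/(4094 + 115) = -3870/4209 = -3870*1/4209 = -1290/1403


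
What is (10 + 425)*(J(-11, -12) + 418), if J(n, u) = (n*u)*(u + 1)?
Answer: -449790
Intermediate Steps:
J(n, u) = n*u*(1 + u) (J(n, u) = (n*u)*(1 + u) = n*u*(1 + u))
(10 + 425)*(J(-11, -12) + 418) = (10 + 425)*(-11*(-12)*(1 - 12) + 418) = 435*(-11*(-12)*(-11) + 418) = 435*(-1452 + 418) = 435*(-1034) = -449790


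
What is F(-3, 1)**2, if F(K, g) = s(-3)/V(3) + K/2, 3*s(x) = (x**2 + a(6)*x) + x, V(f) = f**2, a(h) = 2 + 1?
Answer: 841/324 ≈ 2.5957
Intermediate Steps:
a(h) = 3
s(x) = x**2/3 + 4*x/3 (s(x) = ((x**2 + 3*x) + x)/3 = (x**2 + 4*x)/3 = x**2/3 + 4*x/3)
F(K, g) = -1/9 + K/2 (F(K, g) = ((1/3)*(-3)*(4 - 3))/(3**2) + K/2 = ((1/3)*(-3)*1)/9 + K*(1/2) = -1*1/9 + K/2 = -1/9 + K/2)
F(-3, 1)**2 = (-1/9 + (1/2)*(-3))**2 = (-1/9 - 3/2)**2 = (-29/18)**2 = 841/324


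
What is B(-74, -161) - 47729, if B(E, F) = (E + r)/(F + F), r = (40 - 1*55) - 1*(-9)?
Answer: -7684329/161 ≈ -47729.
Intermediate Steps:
r = -6 (r = (40 - 55) + 9 = -15 + 9 = -6)
B(E, F) = (-6 + E)/(2*F) (B(E, F) = (E - 6)/(F + F) = (-6 + E)/((2*F)) = (-6 + E)*(1/(2*F)) = (-6 + E)/(2*F))
B(-74, -161) - 47729 = (½)*(-6 - 74)/(-161) - 47729 = (½)*(-1/161)*(-80) - 47729 = 40/161 - 47729 = -7684329/161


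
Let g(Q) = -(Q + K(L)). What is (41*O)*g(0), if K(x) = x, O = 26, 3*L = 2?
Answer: -2132/3 ≈ -710.67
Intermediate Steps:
L = ⅔ (L = (⅓)*2 = ⅔ ≈ 0.66667)
g(Q) = -⅔ - Q (g(Q) = -(Q + ⅔) = -(⅔ + Q) = -⅔ - Q)
(41*O)*g(0) = (41*26)*(-⅔ - 1*0) = 1066*(-⅔ + 0) = 1066*(-⅔) = -2132/3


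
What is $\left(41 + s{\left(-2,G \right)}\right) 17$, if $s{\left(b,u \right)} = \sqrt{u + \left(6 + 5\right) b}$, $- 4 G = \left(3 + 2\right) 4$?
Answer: $697 + 51 i \sqrt{3} \approx 697.0 + 88.335 i$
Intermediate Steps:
$G = -5$ ($G = - \frac{\left(3 + 2\right) 4}{4} = - \frac{5 \cdot 4}{4} = \left(- \frac{1}{4}\right) 20 = -5$)
$s{\left(b,u \right)} = \sqrt{u + 11 b}$
$\left(41 + s{\left(-2,G \right)}\right) 17 = \left(41 + \sqrt{-5 + 11 \left(-2\right)}\right) 17 = \left(41 + \sqrt{-5 - 22}\right) 17 = \left(41 + \sqrt{-27}\right) 17 = \left(41 + 3 i \sqrt{3}\right) 17 = 697 + 51 i \sqrt{3}$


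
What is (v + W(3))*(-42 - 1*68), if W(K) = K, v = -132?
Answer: 14190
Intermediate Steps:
(v + W(3))*(-42 - 1*68) = (-132 + 3)*(-42 - 1*68) = -129*(-42 - 68) = -129*(-110) = 14190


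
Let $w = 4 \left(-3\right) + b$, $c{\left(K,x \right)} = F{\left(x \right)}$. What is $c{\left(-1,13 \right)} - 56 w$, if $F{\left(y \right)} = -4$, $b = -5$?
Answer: $948$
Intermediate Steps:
$c{\left(K,x \right)} = -4$
$w = -17$ ($w = 4 \left(-3\right) - 5 = -12 - 5 = -17$)
$c{\left(-1,13 \right)} - 56 w = -4 - -952 = -4 + 952 = 948$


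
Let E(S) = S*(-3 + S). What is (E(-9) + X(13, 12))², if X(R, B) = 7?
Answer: 13225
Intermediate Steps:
(E(-9) + X(13, 12))² = (-9*(-3 - 9) + 7)² = (-9*(-12) + 7)² = (108 + 7)² = 115² = 13225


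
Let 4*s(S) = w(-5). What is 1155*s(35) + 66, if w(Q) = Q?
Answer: -5511/4 ≈ -1377.8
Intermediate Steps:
s(S) = -5/4 (s(S) = (¼)*(-5) = -5/4)
1155*s(35) + 66 = 1155*(-5/4) + 66 = -5775/4 + 66 = -5511/4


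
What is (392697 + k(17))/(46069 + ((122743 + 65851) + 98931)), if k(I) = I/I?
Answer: 196349/166797 ≈ 1.1772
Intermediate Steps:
k(I) = 1
(392697 + k(17))/(46069 + ((122743 + 65851) + 98931)) = (392697 + 1)/(46069 + ((122743 + 65851) + 98931)) = 392698/(46069 + (188594 + 98931)) = 392698/(46069 + 287525) = 392698/333594 = 392698*(1/333594) = 196349/166797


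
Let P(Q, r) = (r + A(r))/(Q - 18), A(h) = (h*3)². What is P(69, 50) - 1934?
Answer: -76084/51 ≈ -1491.8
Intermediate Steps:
A(h) = 9*h² (A(h) = (3*h)² = 9*h²)
P(Q, r) = (r + 9*r²)/(-18 + Q) (P(Q, r) = (r + 9*r²)/(Q - 18) = (r + 9*r²)/(-18 + Q))
P(69, 50) - 1934 = 50*(1 + 9*50)/(-18 + 69) - 1934 = 50*(1 + 450)/51 - 1934 = 50*(1/51)*451 - 1934 = 22550/51 - 1934 = -76084/51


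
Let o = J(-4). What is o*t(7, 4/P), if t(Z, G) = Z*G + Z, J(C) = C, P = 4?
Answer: -56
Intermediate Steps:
o = -4
t(Z, G) = Z + G*Z (t(Z, G) = G*Z + Z = Z + G*Z)
o*t(7, 4/P) = -28*(1 + 4/4) = -28*(1 + (¼)*4) = -28*(1 + 1) = -28*2 = -4*14 = -56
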